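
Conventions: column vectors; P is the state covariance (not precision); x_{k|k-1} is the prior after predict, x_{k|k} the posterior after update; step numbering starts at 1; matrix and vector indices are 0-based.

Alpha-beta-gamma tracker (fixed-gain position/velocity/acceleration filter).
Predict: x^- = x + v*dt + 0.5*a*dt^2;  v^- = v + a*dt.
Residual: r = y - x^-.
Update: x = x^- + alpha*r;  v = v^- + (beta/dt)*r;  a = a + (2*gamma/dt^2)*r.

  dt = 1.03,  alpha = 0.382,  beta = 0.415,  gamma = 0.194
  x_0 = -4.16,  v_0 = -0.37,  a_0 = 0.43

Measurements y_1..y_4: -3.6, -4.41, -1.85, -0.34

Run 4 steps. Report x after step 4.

x_post = -0.5996

step 1: x_pred=-4.3130  r=0.7130  x^+=-4.0406  v^+=0.3602  a^+=0.6908
step 2: x_pred=-3.3032  r=-1.1068  x^+=-3.7260  v^+=0.6257  a^+=0.2860
step 3: x_pred=-2.9298  r=1.0798  x^+=-2.5173  v^+=1.3554  a^+=0.6809
step 4: x_pred=-0.7601  r=0.4201  x^+=-0.5996  v^+=2.2260  a^+=0.8345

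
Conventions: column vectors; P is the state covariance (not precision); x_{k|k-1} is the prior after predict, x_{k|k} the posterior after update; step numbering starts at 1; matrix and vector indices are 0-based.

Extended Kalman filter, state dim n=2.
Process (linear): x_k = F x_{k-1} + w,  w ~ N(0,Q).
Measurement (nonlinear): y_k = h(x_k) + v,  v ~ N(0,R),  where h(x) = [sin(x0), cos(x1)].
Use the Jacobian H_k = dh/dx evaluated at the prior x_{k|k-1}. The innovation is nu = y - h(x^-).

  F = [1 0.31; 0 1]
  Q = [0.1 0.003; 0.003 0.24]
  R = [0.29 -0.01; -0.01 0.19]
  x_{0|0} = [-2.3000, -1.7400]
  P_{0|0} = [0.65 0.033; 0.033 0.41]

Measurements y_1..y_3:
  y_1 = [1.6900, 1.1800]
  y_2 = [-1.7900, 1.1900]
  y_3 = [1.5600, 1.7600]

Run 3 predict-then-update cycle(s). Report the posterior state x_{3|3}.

step 1: x^-=[-2.8394, -1.7400]  P^-=[0.8099 0.1631; 0.1631 0.6500]  H_jac=[-0.9547 0.0000; 0.0000 0.9857]  S=[1.0281 -0.1635; -0.1635 0.8216]  K=[-0.7444 0.0475; -0.0283 0.7742]  nu=[1.9876, 1.3484]  x^+=[-4.2550, -0.7523]  P^+=[0.2266 0.0167; 0.0167 0.1495]
step 2: x^-=[-4.4882, -0.7523]  P^-=[0.3514 0.0661; 0.0661 0.3895]  H_jac=[-0.2223 0.0000; 0.0000 0.6834]  S=[0.3074 -0.0200; -0.0200 0.3719]  K=[-0.2471 0.1081; -0.0011 0.7157]  nu=[-2.7650, 0.4599]  x^+=[-3.7552, -0.4201]  P^+=[0.3272 0.0337; 0.0337 0.1990]
step 3: x^-=[-3.8855, -0.4201]  P^-=[0.4672 0.0984; 0.0984 0.4390]  H_jac=[-0.7359 0.0000; 0.0000 0.4078]  S=[0.5430 -0.0395; -0.0395 0.2630]  K=[-0.6289 0.0580; -0.0847 0.6680]  nu=[0.8829, 0.8469]  x^+=[-4.3916, 0.0709]  P^+=[0.2486 0.0425; 0.0425 0.3133]

x_post = [-4.3916, 0.0709]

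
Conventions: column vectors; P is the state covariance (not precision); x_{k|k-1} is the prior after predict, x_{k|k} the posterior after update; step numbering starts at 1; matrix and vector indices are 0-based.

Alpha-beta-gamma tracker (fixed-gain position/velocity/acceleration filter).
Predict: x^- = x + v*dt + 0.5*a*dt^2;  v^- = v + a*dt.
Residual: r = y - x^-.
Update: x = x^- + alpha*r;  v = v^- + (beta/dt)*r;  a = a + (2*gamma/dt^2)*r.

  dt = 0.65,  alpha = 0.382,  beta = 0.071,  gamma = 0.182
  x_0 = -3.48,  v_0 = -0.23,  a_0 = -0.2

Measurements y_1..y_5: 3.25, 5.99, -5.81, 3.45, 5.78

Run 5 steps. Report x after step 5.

x_post = 9.1483

step 1: x_pred=-3.6718  r=6.9218  x^+=-1.0276  v^+=0.3961  a^+=5.7634
step 2: x_pred=0.4473  r=5.5427  x^+=2.5646  v^+=4.7477  a^+=10.5386
step 3: x_pred=7.8769  r=-13.6869  x^+=2.6485  v^+=10.1027  a^+=-1.2532
step 4: x_pred=8.9505  r=-5.5005  x^+=6.8493  v^+=8.6873  a^+=-5.9921
step 5: x_pred=11.2303  r=-5.4503  x^+=9.1483  v^+=4.1971  a^+=-10.6877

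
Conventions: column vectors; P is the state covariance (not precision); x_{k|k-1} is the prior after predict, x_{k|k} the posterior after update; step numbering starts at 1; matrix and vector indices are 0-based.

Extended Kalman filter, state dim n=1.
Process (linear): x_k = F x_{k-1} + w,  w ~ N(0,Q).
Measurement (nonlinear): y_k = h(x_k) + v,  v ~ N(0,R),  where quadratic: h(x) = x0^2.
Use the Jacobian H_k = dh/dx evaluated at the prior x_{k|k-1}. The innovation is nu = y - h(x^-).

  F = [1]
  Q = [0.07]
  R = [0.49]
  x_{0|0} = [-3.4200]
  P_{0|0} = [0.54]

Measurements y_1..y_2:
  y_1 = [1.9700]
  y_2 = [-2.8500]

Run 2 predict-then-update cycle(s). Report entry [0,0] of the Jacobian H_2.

step 1: x^-=[-3.4200]  P^-=[0.6100]  H_jac=[-6.8400]  S=[29.0292]  K=[-0.1437]  nu=[-9.7264]  x^+=[-2.0220]  P^+=[0.0103]
step 2: x^-=[-2.0220]  P^-=[0.0803]  H_jac=[-4.0440]  S=[1.8032]  K=[-0.1801]  nu=[-6.9385]  x^+=[-0.7725]  P^+=[0.0218]

H_jac[0,0] = -4.0440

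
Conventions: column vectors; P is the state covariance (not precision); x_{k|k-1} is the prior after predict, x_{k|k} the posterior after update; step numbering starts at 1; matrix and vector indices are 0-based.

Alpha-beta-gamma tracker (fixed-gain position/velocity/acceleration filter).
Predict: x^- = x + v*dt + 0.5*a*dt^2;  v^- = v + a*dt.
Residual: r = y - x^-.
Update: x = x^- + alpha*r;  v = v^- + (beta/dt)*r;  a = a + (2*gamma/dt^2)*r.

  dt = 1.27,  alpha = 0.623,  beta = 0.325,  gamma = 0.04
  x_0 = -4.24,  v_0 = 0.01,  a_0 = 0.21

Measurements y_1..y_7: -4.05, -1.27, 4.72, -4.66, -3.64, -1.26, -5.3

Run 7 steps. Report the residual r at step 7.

resid = -3.0149

step 1: x_pred=-4.0579  r=0.0079  x^+=-4.0530  v^+=0.2787  a^+=0.2104
step 2: x_pred=-3.5293  r=2.2593  x^+=-2.1218  v^+=1.1241  a^+=0.3225
step 3: x_pred=-0.4341  r=5.1541  x^+=2.7769  v^+=2.8526  a^+=0.5781
step 4: x_pred=6.8659  r=-11.5259  x^+=-0.3147  v^+=0.6372  a^+=0.0064
step 5: x_pred=0.4997  r=-4.1397  x^+=-2.0793  v^+=-0.4140  a^+=-0.1989
step 6: x_pred=-2.7655  r=1.5055  x^+=-1.8276  v^+=-0.2813  a^+=-0.1242
step 7: x_pred=-2.2851  r=-3.0149  x^+=-4.1634  v^+=-1.2107  a^+=-0.2738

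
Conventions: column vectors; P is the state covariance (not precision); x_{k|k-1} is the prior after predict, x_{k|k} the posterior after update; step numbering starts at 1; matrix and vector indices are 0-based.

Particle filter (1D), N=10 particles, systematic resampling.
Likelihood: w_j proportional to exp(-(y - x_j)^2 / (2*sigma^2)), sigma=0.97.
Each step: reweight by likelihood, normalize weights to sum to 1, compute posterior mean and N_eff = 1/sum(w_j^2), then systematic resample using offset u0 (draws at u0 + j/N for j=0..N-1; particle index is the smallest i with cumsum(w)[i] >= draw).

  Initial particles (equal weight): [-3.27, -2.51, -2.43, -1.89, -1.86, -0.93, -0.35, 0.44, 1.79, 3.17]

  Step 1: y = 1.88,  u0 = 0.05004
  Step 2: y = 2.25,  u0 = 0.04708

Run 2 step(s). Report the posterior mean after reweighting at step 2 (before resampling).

step 1: w=[0.0000, 0.0000, 0.0000, 0.0003, 0.0003, 0.0082, 0.0389, 0.1817, 0.5446, 0.2259]  mean=1.7483  Neff=2.6164  idx=[7, 7, 8, 8, 8, 8, 8, 8, 9, 9]
step 2: w=[0.0251, 0.0251, 0.1279, 0.1279, 0.1279, 0.1279, 0.1279, 0.1279, 0.0913, 0.0913]  mean=1.9741  Neff=8.6178  idx=[1, 2, 3, 4, 5, 5, 6, 7, 8, 9]

post_mean = 1.9741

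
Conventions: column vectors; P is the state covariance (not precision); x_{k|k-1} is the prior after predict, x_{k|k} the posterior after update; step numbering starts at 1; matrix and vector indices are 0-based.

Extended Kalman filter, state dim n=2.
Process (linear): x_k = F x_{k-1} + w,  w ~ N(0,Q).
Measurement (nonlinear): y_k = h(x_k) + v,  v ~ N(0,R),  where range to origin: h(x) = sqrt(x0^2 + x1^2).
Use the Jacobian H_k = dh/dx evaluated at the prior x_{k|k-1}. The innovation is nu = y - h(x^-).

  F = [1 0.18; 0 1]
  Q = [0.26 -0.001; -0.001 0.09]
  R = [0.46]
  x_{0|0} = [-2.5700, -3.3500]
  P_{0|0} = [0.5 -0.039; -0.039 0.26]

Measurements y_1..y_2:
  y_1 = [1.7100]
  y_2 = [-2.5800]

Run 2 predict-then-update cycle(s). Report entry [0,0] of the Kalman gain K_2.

step 1: x^-=[-3.1730, -3.3500]  P^-=[0.7544 0.0068; 0.0068 0.3500]  H_jac=[-0.6877 -0.7260]  S=[1.0080]  K=[-0.5195; -0.2567]  nu=[-2.9042]  x^+=[-1.6642, -2.6044]  P^+=[0.4823 -0.1276; -0.1276 0.2836]
step 2: x^-=[-2.1330, -2.6044]  P^-=[0.7055 -0.0776; -0.0776 0.3736]  H_jac=[-0.6336 -0.7737]  S=[0.8908]  K=[-0.4345; -0.2693]  nu=[-5.9464]  x^+=[0.4505, -1.0034]  P^+=[0.5374 -0.1818; -0.1818 0.3090]

K[0,0] = -0.4345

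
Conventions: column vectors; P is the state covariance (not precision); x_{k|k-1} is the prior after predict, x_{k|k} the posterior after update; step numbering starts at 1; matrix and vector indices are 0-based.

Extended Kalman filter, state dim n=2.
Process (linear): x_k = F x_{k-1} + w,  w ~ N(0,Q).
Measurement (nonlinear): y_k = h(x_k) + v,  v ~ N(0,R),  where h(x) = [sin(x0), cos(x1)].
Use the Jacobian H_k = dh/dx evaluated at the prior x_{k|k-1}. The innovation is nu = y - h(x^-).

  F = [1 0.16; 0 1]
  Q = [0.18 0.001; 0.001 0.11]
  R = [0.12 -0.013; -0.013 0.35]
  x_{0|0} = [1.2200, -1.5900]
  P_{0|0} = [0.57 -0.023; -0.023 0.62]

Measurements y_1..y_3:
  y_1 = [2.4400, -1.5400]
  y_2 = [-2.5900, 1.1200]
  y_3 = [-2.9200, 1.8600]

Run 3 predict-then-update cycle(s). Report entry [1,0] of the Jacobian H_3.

step 1: x^-=[0.9656, -1.5900]  P^-=[0.7585 0.0772; 0.0772 0.7300]  H_jac=[0.5689 0.0000; 0.0000 0.9998]  S=[0.3655 0.0309; 0.0309 1.0797]  K=[1.1774 0.0378; 0.0631 0.6742]  nu=[1.6176, -1.5208]  x^+=[2.8128, -2.5131]  P^+=[0.2475 -0.0021; -0.0021 0.2352]
step 2: x^-=[2.4107, -2.5131]  P^-=[0.4328 0.0365; 0.0365 0.3452]  H_jac=[-0.7446 0.0000; 0.0000 0.5879]  S=[0.3600 -0.0290; -0.0290 0.4693]  K=[-0.8961 -0.0096; -0.0410 0.4299]  nu=[-3.2575, 1.9289]  x^+=[5.3113, -1.5505]  P^+=[0.1443 0.0141; 0.0141 0.2568]
step 3: x^-=[5.0632, -1.5505]  P^-=[0.3353 0.0562; 0.0562 0.3668]  H_jac=[0.3436 0.0000; 0.0000 0.9998]  S=[0.1596 0.0063; 0.0063 0.7167]  K=[0.7192 0.0721; 0.1008 0.5109]  nu=[-1.9809, 1.8397]  x^+=[3.7711, -0.8104]  P^+=[0.2484 0.0159; 0.0159 0.1775]

H_jac[1,0] = 0.0000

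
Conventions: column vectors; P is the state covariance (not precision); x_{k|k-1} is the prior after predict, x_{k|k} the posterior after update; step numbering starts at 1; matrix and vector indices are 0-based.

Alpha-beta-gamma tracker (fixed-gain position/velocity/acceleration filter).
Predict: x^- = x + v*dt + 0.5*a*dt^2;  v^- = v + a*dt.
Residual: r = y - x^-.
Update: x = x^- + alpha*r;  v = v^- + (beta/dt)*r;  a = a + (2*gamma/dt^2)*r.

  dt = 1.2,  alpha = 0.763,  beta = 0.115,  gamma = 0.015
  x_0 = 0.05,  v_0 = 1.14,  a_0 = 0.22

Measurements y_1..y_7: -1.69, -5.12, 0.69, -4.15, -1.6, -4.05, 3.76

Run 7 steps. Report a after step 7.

step 1: x_pred=1.5764  r=-3.2664  x^+=-0.9159  v^+=1.0910  a^+=0.1520
step 2: x_pred=0.5027  r=-5.6227  x^+=-3.7874  v^+=0.7345  a^+=0.0348
step 3: x_pred=-2.8810  r=3.5710  x^+=-0.1563  v^+=1.1185  a^+=0.1092
step 4: x_pred=1.2645  r=-5.4145  x^+=-2.8668  v^+=0.7306  a^+=-0.0036
step 5: x_pred=-1.9926  r=0.3926  x^+=-1.6931  v^+=0.7639  a^+=0.0046
step 6: x_pred=-0.7730  r=-3.2770  x^+=-3.2734  v^+=0.4554  a^+=-0.0637
step 7: x_pred=-2.7727  r=6.5327  x^+=2.2117  v^+=1.0050  a^+=0.0724

a_post = 0.0724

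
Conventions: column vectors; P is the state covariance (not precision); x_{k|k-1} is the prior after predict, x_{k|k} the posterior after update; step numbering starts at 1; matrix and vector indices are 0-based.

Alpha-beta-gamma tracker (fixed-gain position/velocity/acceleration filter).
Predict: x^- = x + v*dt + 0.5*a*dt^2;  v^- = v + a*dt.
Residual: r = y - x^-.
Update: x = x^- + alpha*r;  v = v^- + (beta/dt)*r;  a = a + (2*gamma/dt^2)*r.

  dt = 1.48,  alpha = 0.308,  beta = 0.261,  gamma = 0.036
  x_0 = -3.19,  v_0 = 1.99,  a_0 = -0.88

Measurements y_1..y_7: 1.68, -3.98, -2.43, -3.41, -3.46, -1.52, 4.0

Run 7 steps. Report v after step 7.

step 1: x_pred=-1.2086  r=2.8886  x^+=-0.3189  v^+=1.1970  a^+=-0.7851
step 2: x_pred=0.5929  r=-4.5729  x^+=-0.8156  v^+=-0.7713  a^+=-0.9354
step 3: x_pred=-2.9815  r=0.5515  x^+=-2.8116  v^+=-2.0584  a^+=-0.9172
step 4: x_pred=-6.8626  r=3.4526  x^+=-5.7992  v^+=-2.8070  a^+=-0.8037
step 5: x_pred=-10.8339  r=7.3739  x^+=-8.5627  v^+=-2.6962  a^+=-0.5614
step 6: x_pred=-13.1679  r=11.6479  x^+=-9.5803  v^+=-1.4729  a^+=-0.1785
step 7: x_pred=-11.9557  r=15.9557  x^+=-7.0413  v^+=1.0768  a^+=0.3460

v_post = 1.0768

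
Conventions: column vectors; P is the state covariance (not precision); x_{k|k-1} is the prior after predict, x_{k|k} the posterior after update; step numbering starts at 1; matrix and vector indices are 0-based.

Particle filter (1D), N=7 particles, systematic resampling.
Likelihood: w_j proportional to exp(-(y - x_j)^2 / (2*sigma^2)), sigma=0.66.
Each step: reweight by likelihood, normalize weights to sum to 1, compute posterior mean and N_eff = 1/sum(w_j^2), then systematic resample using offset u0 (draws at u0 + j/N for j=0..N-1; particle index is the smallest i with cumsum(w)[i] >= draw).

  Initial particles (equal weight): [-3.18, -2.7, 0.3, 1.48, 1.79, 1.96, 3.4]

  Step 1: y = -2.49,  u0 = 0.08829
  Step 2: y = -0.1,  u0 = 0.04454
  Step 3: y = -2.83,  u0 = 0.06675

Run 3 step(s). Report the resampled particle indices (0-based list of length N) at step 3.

step 1: w=[0.3785, 0.6214, 0.0001, 0.0000, 0.0000, 0.0000, 0.0000]  mean=-2.8814  Neff=1.8888  idx=[0, 0, 0, 1, 1, 1, 1]
step 2: w=[0.0106, 0.0106, 0.0106, 0.2421, 0.2421, 0.2421, 0.2421]  mean=-2.7152  Neff=4.2606  idx=[3, 3, 4, 4, 5, 6, 6]
step 3: w=[0.1429, 0.1429, 0.1429, 0.1429, 0.1429, 0.1429, 0.1429]  mean=-2.7000  Neff=7.0000  idx=[0, 1, 2, 3, 4, 5, 6]

resampled_idx = [0, 1, 2, 3, 4, 5, 6]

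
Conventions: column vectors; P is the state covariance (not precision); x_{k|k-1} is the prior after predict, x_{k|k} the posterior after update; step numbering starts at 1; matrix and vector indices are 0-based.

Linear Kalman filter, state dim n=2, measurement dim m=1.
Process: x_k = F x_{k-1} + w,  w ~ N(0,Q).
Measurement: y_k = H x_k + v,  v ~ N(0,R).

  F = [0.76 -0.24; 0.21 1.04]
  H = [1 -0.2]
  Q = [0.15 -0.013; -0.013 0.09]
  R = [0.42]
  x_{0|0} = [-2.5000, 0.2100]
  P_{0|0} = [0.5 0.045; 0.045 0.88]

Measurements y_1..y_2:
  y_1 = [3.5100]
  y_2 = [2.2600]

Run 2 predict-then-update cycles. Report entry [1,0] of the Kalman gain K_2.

K[1,0] = -0.4864

step 1: x^-=[-1.9504, -0.3066]  P^-=[0.4731 -0.1195; -0.1195 1.0835]  S=[0.9842]  K=[0.5049; -0.3416]  nu=[5.3991]  x^+=[0.7758, -2.1511]  P^+=[0.2221 0.0502; 0.0502 0.9686]
step 2: x^-=[1.1059, -2.0743]  P^-=[0.3158 -0.1821; -0.1821 1.1694]  S=[0.8554]  K=[0.4117; -0.4864]  nu=[0.7392]  x^+=[1.4103, -2.4338]  P^+=[0.1708 -0.0109; -0.0109 0.9671]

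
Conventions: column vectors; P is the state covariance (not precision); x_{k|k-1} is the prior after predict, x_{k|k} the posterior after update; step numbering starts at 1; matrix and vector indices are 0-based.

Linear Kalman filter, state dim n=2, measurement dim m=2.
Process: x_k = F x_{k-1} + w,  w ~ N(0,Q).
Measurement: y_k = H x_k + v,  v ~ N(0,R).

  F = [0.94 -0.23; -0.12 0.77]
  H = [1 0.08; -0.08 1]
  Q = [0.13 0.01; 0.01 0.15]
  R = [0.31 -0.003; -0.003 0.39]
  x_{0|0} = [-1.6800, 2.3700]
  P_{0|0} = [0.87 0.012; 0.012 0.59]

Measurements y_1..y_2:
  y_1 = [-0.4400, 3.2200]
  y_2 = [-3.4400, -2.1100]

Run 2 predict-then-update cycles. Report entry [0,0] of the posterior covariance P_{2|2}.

step 1: x^-=[-2.1243, 2.0265]  P^-=[0.9248 -0.1836; -0.1836 0.5101]  S=[1.2086 -0.2186; -0.2186 0.9354]  K=[0.7342 -0.1038; -0.0174 0.5570]  nu=[1.5222, 1.0236]  x^+=[-1.1130, 2.5701]  P^+=[0.2299 -0.0243; -0.0243 0.2153]
step 2: x^-=[-1.6373, 2.1125]  P^-=[0.3550 -0.0723; -0.0723 0.2855]  S=[0.6553 -0.0804; -0.0804 0.6893]  K=[0.5225 -0.0852; -0.0240 0.4197]  nu=[-1.9717, -4.3535]  x^+=[-2.2968, 0.3326]  P^+=[0.1640 -0.0217; -0.0217 0.1620]

P_post[0,0] = 0.1640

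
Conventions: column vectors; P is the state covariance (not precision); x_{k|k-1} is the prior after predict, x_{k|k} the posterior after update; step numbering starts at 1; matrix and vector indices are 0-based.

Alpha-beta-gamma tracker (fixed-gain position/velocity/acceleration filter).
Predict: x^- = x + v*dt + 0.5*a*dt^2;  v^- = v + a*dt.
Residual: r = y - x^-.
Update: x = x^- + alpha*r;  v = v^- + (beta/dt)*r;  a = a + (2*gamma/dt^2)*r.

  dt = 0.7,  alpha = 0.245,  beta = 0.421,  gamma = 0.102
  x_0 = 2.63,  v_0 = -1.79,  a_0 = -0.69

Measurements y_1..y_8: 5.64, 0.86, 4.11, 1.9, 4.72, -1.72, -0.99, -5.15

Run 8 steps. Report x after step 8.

x_post = -4.3309

step 1: x_pred=1.2080  r=4.4320  x^+=2.2938  v^+=0.3926  a^+=1.1552
step 2: x_pred=2.8516  r=-1.9916  x^+=2.3637  v^+=0.0034  a^+=0.3260
step 3: x_pred=2.4459  r=1.6641  x^+=2.8536  v^+=1.2324  a^+=1.0188
step 4: x_pred=3.9659  r=-2.0659  x^+=3.4598  v^+=0.7031  a^+=0.1587
step 5: x_pred=3.9908  r=0.7292  x^+=4.1695  v^+=1.2528  a^+=0.4623
step 6: x_pred=5.1597  r=-6.8797  x^+=3.4741  v^+=-2.5613  a^+=-2.4019
step 7: x_pred=1.0928  r=-2.0828  x^+=0.5825  v^+=-5.4952  a^+=-3.2690
step 8: x_pred=-4.0651  r=-1.0849  x^+=-4.3309  v^+=-8.4361  a^+=-3.7207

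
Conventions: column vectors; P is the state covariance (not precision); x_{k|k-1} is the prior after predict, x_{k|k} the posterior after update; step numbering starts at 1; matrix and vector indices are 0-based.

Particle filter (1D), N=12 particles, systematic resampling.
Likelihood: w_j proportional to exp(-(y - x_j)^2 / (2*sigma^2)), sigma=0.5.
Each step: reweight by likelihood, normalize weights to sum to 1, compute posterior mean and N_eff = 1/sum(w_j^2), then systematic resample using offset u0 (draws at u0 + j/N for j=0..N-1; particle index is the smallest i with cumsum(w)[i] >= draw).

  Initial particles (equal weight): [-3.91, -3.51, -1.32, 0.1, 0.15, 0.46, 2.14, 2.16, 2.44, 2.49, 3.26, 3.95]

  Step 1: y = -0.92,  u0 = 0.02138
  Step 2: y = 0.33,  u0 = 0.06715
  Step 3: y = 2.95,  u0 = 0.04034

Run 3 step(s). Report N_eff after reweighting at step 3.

step 1: w=[0.0000, 0.0000, 0.7452, 0.1281, 0.1039, 0.0228, 0.0000, 0.0000, 0.0000, 0.0000, 0.0000, 0.0000]  mean=-0.9448  Neff=1.7151  idx=[2, 2, 2, 2, 2, 2, 2, 2, 2, 3, 3, 4]
step 2: w=[0.0016, 0.0016, 0.0016, 0.0016, 0.0016, 0.0016, 0.0016, 0.0016, 0.0016, 0.3241, 0.3241, 0.3377]  mean=0.0970  Neff=3.0844  idx=[9, 9, 9, 9, 10, 10, 10, 10, 11, 11, 11, 11]
step 3: w=[0.0665, 0.0665, 0.0665, 0.0665, 0.0665, 0.0665, 0.0665, 0.0665, 0.1170, 0.1170, 0.1170, 0.1170]  mean=0.1234  Neff=11.0945  idx=[0, 1, 3, 4, 5, 6, 8, 8, 9, 10, 10, 11]

N_eff = 11.0945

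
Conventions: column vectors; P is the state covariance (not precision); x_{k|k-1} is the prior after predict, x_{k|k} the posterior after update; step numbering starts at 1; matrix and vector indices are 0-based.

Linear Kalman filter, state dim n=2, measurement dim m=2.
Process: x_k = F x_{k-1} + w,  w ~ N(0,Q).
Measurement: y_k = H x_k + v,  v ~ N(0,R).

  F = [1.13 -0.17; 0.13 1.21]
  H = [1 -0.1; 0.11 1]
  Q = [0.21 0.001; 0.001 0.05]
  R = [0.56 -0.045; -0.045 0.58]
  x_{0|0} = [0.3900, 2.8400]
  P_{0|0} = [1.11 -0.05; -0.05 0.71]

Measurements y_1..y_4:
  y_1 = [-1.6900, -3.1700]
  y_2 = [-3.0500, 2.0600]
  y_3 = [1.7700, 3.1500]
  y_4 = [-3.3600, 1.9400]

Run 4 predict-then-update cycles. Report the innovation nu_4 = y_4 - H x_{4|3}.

innov = [-2.7283, 0.0900]

step 1: x^-=[-0.0421, 3.4871]  P^-=[1.6671 -0.0492; -0.0492 1.0925]  S=[2.2479 -0.0196; -0.0196 1.6819]  K=[0.7446 0.0884; -0.0649 0.6456]  nu=[-1.2992, -6.6525]  x^+=[-1.5977, -0.7236]  P^+=[0.4103 -0.0274; -0.0274 0.3804]
step 2: x^-=[-1.6824, -1.0832]  P^-=[0.7554 -0.0538; -0.0538 0.6053]  S=[1.3322 -0.0756; -0.0756 1.1826]  K=[0.5745 0.0615; -0.0572 0.5032]  nu=[-1.4759, 3.3283]  x^+=[-2.3256, 0.6759]  P^+=[0.3165 -0.0250; -0.0250 0.2972]
step 3: x^-=[-2.7428, 0.5155]  P^-=[0.6323 -0.0472; -0.0472 0.4826]  S=[1.2066 -0.0704; -0.0704 1.0598]  K=[0.5312 0.0564; -0.0531 0.4469]  nu=[4.5644, 2.9362]  x^+=[-0.1525, 1.5855]  P^+=[0.2926 -0.0234; -0.0234 0.2642]
step 4: x^-=[-0.4419, 1.8986]  P^-=[0.6003 -0.0418; -0.0418 0.4343]  S=[1.1730 -0.0638; -0.0638 1.0124]  K=[0.5184 0.0566; -0.0498 0.4213]  nu=[-2.7283, 0.0900]  x^+=[-1.8511, 2.0724]  P^+=[0.2856 -0.0219; -0.0219 0.2490]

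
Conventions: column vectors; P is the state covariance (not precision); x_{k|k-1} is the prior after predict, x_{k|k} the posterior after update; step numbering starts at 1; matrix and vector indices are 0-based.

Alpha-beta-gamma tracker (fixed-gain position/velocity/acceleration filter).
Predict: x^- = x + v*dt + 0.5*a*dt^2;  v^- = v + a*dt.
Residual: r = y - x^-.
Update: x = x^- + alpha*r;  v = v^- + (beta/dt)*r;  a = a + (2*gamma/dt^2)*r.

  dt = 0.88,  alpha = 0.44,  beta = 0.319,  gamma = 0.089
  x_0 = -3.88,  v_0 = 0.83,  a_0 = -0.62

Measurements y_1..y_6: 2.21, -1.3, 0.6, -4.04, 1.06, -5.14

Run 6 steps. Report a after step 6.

a_post = -1.6850

step 1: x_pred=-3.3897  r=5.5997  x^+=-0.9258  v^+=2.3143  a^+=0.6671
step 2: x_pred=1.3691  r=-2.6691  x^+=0.1947  v^+=1.9338  a^+=0.0536
step 3: x_pred=1.9172  r=-1.3172  x^+=1.3376  v^+=1.5035  a^+=-0.2491
step 4: x_pred=2.5642  r=-6.6042  x^+=-0.3416  v^+=-1.1098  a^+=-1.7672
step 5: x_pred=-2.0025  r=3.0625  x^+=-0.6550  v^+=-1.5547  a^+=-1.0632
step 6: x_pred=-2.4348  r=-2.7052  x^+=-3.6251  v^+=-3.4710  a^+=-1.6850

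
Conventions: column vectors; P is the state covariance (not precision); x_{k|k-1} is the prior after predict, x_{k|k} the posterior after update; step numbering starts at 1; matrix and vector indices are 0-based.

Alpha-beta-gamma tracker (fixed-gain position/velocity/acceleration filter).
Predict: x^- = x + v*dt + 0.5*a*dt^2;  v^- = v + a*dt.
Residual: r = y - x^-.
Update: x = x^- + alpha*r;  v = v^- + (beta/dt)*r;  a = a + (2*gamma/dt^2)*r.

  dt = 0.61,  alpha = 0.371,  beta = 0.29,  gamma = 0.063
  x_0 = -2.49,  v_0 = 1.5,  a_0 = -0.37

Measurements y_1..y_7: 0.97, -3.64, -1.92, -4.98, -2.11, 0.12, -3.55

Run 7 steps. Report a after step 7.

a_post = 0.9716

step 1: x_pred=-1.6438  r=2.6138  x^+=-0.6741  v^+=2.5169  a^+=0.5151
step 2: x_pred=0.9571  r=-4.5971  x^+=-0.7484  v^+=0.6457  a^+=-1.0416
step 3: x_pred=-0.5484  r=-1.3716  x^+=-1.0572  v^+=-0.6418  a^+=-1.5060
step 4: x_pred=-1.7289  r=-3.2511  x^+=-2.9351  v^+=-3.1060  a^+=-2.6069
step 5: x_pred=-5.3148  r=3.2048  x^+=-4.1258  v^+=-3.1727  a^+=-1.5217
step 6: x_pred=-6.3442  r=6.4642  x^+=-3.9460  v^+=-1.0277  a^+=0.6672
step 7: x_pred=-4.4488  r=0.8988  x^+=-4.1153  v^+=-0.1934  a^+=0.9716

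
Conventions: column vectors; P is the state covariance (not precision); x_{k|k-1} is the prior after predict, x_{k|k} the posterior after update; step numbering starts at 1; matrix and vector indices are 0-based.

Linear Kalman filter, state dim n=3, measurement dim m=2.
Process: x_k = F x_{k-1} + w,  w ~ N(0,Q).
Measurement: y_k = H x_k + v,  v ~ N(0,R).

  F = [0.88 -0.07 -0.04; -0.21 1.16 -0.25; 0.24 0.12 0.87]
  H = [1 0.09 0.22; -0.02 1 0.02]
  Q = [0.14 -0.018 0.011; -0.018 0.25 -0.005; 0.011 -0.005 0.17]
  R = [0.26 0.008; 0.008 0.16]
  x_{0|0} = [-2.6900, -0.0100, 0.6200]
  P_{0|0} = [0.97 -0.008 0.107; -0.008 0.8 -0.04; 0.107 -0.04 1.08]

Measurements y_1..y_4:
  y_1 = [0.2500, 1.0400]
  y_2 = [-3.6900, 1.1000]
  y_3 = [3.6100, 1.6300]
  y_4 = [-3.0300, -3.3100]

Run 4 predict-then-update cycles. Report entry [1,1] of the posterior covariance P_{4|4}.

step 1: x^-=[-2.3913, 0.3983, -0.1074]  P^-=[0.8900 -0.2812 0.2544; -0.2812 1.4751 -0.2446; 0.2544 -0.2446 1.0907]  S=[1.2664 -0.2032; -0.2032 1.6371]  K=[0.7124 -0.0911; -0.0154 0.8996; 0.3577 -0.0948]  nu=[2.6291, 0.5960]  x^+=[-0.5726, 0.8941, 0.7767]  P^+=[0.2074 -0.0027 -0.1029; -0.0027 0.1444 -0.0324; -0.1029 -0.0324 0.9001]
step 2: x^-=[-0.5976, 0.9632, 0.6455]  P^-=[0.3101 -0.0391 -0.0536; -0.0391 0.5190 -0.1985; -0.0536 -0.1985 0.8155]  S=[0.5753 -0.0318; -0.0318 0.6731]  K=[0.5100 -0.0448; -0.0204 0.7653; 0.1732 -0.2609]  nu=[-3.3211, 0.1119]  x^+=[-2.2962, 1.1166, 0.0413]  P^+=[0.1577 0.0024 -0.1168; 0.0024 0.1235 -0.0577; -0.1168 -0.0577 0.7495]
step 3: x^-=[-2.1005, 1.7671, -0.3812]  P^-=[0.2715 -0.0208 -0.0671; -0.0208 0.4900 -0.1863; -0.0671 -0.1863 0.6875]  S=[0.5281 -0.0135; -0.0135 0.6438]  K=[0.4818 -0.0328; -0.0143 0.7556; 0.1209 -0.2634]  nu=[5.6353, -0.1715]  x^+=[0.6203, 1.5571, 0.3453]  P^+=[0.1478 0.0037 -0.1052; 0.0037 0.1220 -0.0560; -0.1052 -0.0560 0.6342]
step 4: x^-=[0.4230, 1.5897, 0.6361]  P^-=[0.2627 -0.0212 -0.0564; -0.0212 0.4799 -0.1618; -0.0564 -0.1618 0.6049]  S=[0.5209 -0.0093; -0.0093 0.6347]  K=[0.4763 -0.0365; -0.0127 0.7515; 0.1151 -0.2323]  nu=[-3.7360, -4.9039]  x^+=[-1.1775, -2.0485, 1.3453]  P^+=[0.1434 0.0027 -0.0914; 0.0027 0.1212 -0.0493; -0.0914 -0.0493 0.5633]

P_post[1,1] = 0.1212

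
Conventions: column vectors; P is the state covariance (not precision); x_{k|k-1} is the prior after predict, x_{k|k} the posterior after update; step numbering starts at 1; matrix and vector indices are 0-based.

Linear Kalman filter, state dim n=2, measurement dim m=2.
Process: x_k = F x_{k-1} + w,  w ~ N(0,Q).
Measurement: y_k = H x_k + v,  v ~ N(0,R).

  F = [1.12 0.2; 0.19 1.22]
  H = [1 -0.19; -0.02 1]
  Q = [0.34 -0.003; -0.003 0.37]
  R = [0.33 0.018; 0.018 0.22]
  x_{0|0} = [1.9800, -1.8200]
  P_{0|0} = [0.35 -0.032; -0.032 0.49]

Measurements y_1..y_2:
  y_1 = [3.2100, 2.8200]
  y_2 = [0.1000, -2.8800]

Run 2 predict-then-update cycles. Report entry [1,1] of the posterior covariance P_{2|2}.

step 1: x^-=[1.8536, -1.8442]  P^-=[0.7843 0.1461; 0.1461 1.0971]  S=[1.0984 -0.0595; -0.0595 1.3116]  K=[0.6959 0.1310; -0.0116 0.8337]  nu=[1.0060, 4.7013]  x^+=[3.1695, 2.0637]  P^+=[0.2408 0.0462; 0.0462 0.1841]
step 2: x^-=[3.9625, 3.1199]  P^-=[0.6701 0.1580; 0.1580 0.6742]  S=[0.9644 0.0351; 0.0351 0.8881]  K=[0.6587 0.1368; 0.0035 0.7554]  nu=[-3.2698, -5.9206]  x^+=[0.9989, -1.3640]  P^+=[0.2287 0.0465; 0.0465 0.1672]

P_post[1,1] = 0.1672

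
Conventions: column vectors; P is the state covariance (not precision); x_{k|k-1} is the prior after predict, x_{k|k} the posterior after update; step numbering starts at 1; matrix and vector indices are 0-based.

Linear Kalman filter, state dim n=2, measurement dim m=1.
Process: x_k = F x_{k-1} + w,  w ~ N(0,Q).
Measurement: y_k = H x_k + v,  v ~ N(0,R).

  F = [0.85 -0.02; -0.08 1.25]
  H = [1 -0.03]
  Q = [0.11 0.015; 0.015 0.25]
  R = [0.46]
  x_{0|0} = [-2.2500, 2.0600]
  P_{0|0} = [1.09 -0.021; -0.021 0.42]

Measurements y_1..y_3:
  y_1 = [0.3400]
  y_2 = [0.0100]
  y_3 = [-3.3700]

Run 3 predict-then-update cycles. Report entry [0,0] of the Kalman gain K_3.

K[0,0] = 0.3508

step 1: x^-=[-1.9537, 2.7550]  P^-=[0.8984 -0.0920; -0.0920 0.9174]  S=[1.3648]  K=[0.6603; -0.0876]  nu=[2.3763]  x^+=[-0.3846, 2.5469]  P^+=[0.3034 -0.0131; -0.0131 0.9070]
step 2: x^-=[-0.3778, 3.2144]  P^-=[0.3300 -0.0422; -0.0422 1.6717]  S=[0.7940]  K=[0.4172; -0.1163]  nu=[0.4842]  x^+=[-0.1758, 3.1581]  P^+=[0.1918 -0.0037; -0.0037 1.6609]
step 3: x^-=[-0.2126, 3.9617]  P^-=[0.2494 -0.0435; -0.0435 2.8472]  S=[0.7145]  K=[0.3508; -0.1804]  nu=[-3.0386]  x^+=[-1.2785, 4.5098]  P^+=[0.1614 0.0017; 0.0017 2.8239]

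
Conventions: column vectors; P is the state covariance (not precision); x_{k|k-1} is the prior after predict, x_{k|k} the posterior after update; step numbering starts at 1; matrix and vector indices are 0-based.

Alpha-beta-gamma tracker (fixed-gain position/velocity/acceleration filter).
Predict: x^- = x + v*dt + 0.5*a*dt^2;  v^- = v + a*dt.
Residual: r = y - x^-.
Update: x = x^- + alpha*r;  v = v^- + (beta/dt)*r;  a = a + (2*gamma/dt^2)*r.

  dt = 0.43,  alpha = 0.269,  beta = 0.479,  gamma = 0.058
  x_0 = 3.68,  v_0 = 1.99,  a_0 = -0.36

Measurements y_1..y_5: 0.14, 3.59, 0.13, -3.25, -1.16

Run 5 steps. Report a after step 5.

a_post = -1.1760

step 1: x_pred=4.5024  r=-4.3624  x^+=3.3289  v^+=-3.0243  a^+=-3.0968
step 2: x_pred=1.7422  r=1.8478  x^+=2.2392  v^+=-2.2976  a^+=-1.9376
step 3: x_pred=1.0722  r=-0.9422  x^+=0.8187  v^+=-4.1802  a^+=-2.5286
step 4: x_pred=-1.2126  r=-2.0374  x^+=-1.7606  v^+=-7.5372  a^+=-3.8069
step 5: x_pred=-5.3536  r=4.1936  x^+=-4.2255  v^+=-4.5027  a^+=-1.1760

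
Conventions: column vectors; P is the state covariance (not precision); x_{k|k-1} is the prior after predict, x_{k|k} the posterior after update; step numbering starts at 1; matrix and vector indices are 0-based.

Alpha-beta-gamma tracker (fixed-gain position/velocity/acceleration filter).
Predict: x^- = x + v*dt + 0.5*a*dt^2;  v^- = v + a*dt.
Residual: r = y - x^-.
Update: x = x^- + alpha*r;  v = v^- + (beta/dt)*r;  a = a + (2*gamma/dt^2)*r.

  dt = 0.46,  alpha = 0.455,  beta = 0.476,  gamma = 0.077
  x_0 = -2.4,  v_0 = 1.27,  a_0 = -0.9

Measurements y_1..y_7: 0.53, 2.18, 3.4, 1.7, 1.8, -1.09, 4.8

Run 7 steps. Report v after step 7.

step 1: x_pred=-1.9110  r=2.4410  x^+=-0.8004  v^+=3.3819  a^+=0.8765
step 2: x_pred=0.8481  r=1.3319  x^+=1.4541  v^+=5.1634  a^+=1.8459
step 3: x_pred=4.0246  r=-0.6246  x^+=3.7404  v^+=5.3662  a^+=1.3914
step 4: x_pred=6.3561  r=-4.6561  x^+=4.2376  v^+=1.1883  a^+=-1.9973
step 5: x_pred=4.5728  r=-2.7728  x^+=3.3112  v^+=-2.5998  a^+=-4.0153
step 6: x_pred=1.6905  r=-2.7805  x^+=0.4254  v^+=-7.3240  a^+=-6.0389
step 7: x_pred=-3.5826  r=8.3826  x^+=0.2315  v^+=-1.4277  a^+=0.0619

v_post = -1.4277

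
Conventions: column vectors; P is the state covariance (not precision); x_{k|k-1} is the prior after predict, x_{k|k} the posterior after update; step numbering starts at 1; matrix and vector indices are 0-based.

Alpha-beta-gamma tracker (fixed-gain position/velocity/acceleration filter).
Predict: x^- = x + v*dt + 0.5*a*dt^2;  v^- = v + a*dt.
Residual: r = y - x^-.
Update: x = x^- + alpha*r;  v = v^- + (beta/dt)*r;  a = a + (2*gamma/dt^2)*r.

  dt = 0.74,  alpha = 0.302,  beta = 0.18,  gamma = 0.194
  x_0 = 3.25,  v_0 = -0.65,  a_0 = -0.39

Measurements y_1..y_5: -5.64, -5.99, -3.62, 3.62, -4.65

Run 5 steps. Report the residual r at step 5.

step 1: x_pred=2.6622  r=-8.3022  x^+=0.1549  v^+=-2.9581  a^+=-6.2725
step 2: x_pred=-3.7514  r=-2.2386  x^+=-4.4275  v^+=-8.1442  a^+=-7.8586
step 3: x_pred=-12.6059  r=8.9859  x^+=-9.8922  v^+=-11.7739  a^+=-1.4917
step 4: x_pred=-19.0132  r=22.6332  x^+=-12.1780  v^+=-7.3723  a^+=14.5450
step 5: x_pred=-13.6511  r=9.0011  x^+=-10.9328  v^+=5.5804  a^+=20.9227

resid = 9.0011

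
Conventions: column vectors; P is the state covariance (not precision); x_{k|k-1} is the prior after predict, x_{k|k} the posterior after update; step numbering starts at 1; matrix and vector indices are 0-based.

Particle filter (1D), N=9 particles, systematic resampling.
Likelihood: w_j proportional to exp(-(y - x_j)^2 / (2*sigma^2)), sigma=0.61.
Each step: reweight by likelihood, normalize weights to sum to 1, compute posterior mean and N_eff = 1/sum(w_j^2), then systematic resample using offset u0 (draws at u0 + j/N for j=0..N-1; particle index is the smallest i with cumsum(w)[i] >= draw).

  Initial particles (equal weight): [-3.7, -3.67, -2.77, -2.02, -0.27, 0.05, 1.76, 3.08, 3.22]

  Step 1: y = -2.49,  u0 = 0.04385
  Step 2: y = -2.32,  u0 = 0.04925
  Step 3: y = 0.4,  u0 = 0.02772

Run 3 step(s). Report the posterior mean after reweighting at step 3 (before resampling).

post_mean = -2.0233

step 1: w=[0.0721, 0.0794, 0.4643, 0.3834, 0.0007, 0.0001, 0.0000, 0.0000, 0.0000]  mean=-2.6191  Neff=2.6734  idx=[0, 2, 2, 2, 2, 2, 3, 3, 3]
step 2: w=[0.0118, 0.1164, 0.1164, 0.1164, 0.1164, 0.1164, 0.1354, 0.1354, 0.1354]  mean=-2.4764  Neff=8.1382  idx=[1, 2, 3, 4, 5, 6, 6, 7, 8]
step 3: w=[0.0009, 0.0009, 0.0009, 0.0009, 0.0009, 0.2489, 0.2489, 0.2489, 0.2489]  mean=-2.0233  Neff=4.0358  idx=[5, 5, 5, 6, 6, 7, 7, 8, 8]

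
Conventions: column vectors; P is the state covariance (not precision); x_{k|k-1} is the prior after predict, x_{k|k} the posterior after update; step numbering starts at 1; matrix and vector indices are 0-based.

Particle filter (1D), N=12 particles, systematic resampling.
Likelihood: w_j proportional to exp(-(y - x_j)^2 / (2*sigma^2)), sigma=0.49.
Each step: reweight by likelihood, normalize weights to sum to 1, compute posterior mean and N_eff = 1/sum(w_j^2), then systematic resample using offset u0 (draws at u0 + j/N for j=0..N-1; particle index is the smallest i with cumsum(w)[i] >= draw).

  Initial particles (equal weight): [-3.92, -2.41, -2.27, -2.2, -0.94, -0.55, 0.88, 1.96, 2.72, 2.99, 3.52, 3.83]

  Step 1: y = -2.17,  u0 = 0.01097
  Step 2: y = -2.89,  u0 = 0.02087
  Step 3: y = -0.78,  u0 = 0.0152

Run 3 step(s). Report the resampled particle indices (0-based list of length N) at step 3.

step 1: w=[0.0006, 0.3045, 0.3362, 0.3426, 0.0147, 0.0015, 0.0000, 0.0000, 0.0000, 0.0000, 0.0000, 0.0000]  mean=-2.2676  Neff=3.0929  idx=[1, 1, 1, 1, 2, 2, 2, 2, 3, 3, 3, 3]
step 2: w=[0.1075, 0.1075, 0.1075, 0.1075, 0.0780, 0.0780, 0.0780, 0.0780, 0.0645, 0.0645, 0.0645, 0.0645]  mean=-2.3122  Neff=11.4664  idx=[0, 0, 1, 2, 3, 4, 5, 6, 7, 8, 9, 11]
step 3: w=[0.0380, 0.0380, 0.0380, 0.0380, 0.0380, 0.0944, 0.0944, 0.0944, 0.0944, 0.1442, 0.1442, 0.1442]  mean=-2.2663  Neff=9.5044  idx=[0, 2, 4, 5, 6, 7, 8, 9, 9, 10, 10, 11]

resampled_idx = [0, 2, 4, 5, 6, 7, 8, 9, 9, 10, 10, 11]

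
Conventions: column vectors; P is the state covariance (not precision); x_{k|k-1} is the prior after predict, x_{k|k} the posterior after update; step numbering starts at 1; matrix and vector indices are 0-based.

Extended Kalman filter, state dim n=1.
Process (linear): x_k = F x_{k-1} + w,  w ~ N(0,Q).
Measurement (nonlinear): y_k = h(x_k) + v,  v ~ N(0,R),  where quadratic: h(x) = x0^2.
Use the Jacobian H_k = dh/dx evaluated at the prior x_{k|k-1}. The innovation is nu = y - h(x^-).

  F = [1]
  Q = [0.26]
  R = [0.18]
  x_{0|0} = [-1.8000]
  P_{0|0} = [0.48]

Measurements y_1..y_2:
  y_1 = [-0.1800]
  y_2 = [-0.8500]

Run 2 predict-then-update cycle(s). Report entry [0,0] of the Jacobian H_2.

step 1: x^-=[-1.8000]  P^-=[0.7400]  H_jac=[-3.6000]  S=[9.7704]  K=[-0.2727]  nu=[-3.4200]  x^+=[-0.8675]  P^+=[0.0136]
step 2: x^-=[-0.8675]  P^-=[0.2736]  H_jac=[-1.7350]  S=[1.0037]  K=[-0.4730]  nu=[-1.6026]  x^+=[-0.1095]  P^+=[0.0491]

H_jac[0,0] = -1.7350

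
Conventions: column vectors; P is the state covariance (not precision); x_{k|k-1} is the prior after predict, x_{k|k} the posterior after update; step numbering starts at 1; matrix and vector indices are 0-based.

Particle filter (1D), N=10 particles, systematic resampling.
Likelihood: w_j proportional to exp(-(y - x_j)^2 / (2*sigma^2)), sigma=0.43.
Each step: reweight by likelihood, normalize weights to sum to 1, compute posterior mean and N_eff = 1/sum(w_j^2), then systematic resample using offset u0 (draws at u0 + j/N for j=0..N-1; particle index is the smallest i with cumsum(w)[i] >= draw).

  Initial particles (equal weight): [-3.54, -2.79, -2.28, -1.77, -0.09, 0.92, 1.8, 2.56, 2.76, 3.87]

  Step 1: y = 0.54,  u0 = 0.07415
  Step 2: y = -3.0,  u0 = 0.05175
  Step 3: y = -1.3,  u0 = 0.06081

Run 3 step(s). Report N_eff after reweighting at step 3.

step 1: w=[0.0000, 0.0000, 0.0000, 0.0000, 0.3312, 0.6556, 0.0132, 0.0000, 0.0000, 0.0000]  mean=0.5972  Neff=1.8532  idx=[4, 4, 4, 5, 5, 5, 5, 5, 5, 5]
step 2: w=[0.3333, 0.3333, 0.3333, 0.0000, 0.0000, 0.0000, 0.0000, 0.0000, 0.0000, 0.0000]  mean=-0.0900  Neff=3.0000  idx=[0, 0, 0, 1, 1, 1, 1, 2, 2, 2]
step 3: w=[0.1000, 0.1000, 0.1000, 0.1000, 0.1000, 0.1000, 0.1000, 0.1000, 0.1000, 0.1000]  mean=-0.0900  Neff=10.0000  idx=[0, 1, 2, 3, 4, 5, 6, 7, 8, 9]

N_eff = 10.0000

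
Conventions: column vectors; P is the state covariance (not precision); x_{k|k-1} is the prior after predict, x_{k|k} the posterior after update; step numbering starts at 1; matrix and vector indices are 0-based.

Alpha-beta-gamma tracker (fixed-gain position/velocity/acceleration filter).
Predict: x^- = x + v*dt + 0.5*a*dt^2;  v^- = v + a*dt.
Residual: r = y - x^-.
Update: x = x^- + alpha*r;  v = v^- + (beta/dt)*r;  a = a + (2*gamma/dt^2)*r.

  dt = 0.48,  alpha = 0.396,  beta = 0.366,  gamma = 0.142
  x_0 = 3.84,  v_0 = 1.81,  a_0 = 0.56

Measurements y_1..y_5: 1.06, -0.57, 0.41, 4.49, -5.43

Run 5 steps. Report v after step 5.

step 1: x_pred=4.7733  r=-3.7133  x^+=3.3028  v^+=-0.7526  a^+=-4.0172
step 2: x_pred=2.4788  r=-3.0488  x^+=1.2715  v^+=-5.0056  a^+=-7.7753
step 3: x_pred=-2.0269  r=2.4369  x^+=-1.0619  v^+=-6.8796  a^+=-4.7714
step 4: x_pred=-4.9137  r=9.4037  x^+=-1.1899  v^+=-1.9995  a^+=6.8200
step 5: x_pred=-1.3640  r=-4.0660  x^+=-2.9741  v^+=-1.8263  a^+=1.8080

v_post = -1.8263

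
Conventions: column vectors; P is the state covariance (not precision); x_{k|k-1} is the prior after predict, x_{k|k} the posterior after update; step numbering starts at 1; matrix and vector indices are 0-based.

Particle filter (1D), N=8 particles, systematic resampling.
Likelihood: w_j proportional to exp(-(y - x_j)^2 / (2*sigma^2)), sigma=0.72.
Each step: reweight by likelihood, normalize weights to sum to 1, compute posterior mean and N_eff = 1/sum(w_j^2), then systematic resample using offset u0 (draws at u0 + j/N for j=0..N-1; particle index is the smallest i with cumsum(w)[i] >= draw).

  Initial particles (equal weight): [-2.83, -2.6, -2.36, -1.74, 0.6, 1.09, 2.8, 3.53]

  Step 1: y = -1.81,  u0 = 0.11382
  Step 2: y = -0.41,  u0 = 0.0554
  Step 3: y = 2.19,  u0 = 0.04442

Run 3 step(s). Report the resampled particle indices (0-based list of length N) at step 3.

step 1: w=[0.1378, 0.2059, 0.2807, 0.3741, 0.0014, 0.0001, 0.0000, 0.0000]  mean=-2.2377  Neff=3.5697  idx=[0, 1, 2, 2, 2, 3, 3, 3]
step 2: w=[0.0056, 0.0154, 0.0402, 0.0402, 0.0402, 0.2861, 0.2861, 0.2861]  mean=-1.8342  Neff=3.9891  idx=[2, 5, 5, 6, 6, 6, 7, 7]
step 3: w=[0.0009, 0.1427, 0.1427, 0.1427, 0.1427, 0.1427, 0.1427, 0.1427]  mean=-1.7406  Neff=7.0125  idx=[1, 2, 3, 3, 4, 5, 6, 7]

resampled_idx = [1, 2, 3, 3, 4, 5, 6, 7]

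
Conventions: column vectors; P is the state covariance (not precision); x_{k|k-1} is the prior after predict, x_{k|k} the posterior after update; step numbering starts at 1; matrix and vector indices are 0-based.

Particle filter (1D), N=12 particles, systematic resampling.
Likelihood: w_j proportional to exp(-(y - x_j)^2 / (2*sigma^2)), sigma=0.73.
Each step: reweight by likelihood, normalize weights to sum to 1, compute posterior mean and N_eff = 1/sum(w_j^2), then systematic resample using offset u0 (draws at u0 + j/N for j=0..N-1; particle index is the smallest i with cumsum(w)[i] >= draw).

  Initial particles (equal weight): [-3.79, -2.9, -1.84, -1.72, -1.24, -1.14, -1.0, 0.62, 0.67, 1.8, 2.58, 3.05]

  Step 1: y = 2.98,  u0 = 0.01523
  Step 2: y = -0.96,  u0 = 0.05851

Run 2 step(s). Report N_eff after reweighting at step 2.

step 1: w=[0.0000, 0.0000, 0.0000, 0.0000, 0.0000, 0.0000, 0.0000, 0.0025, 0.0031, 0.1266, 0.4024, 0.4654]  mean=2.6891  Neff=2.5347  idx=[9, 9, 10, 10, 10, 10, 10, 11, 11, 11, 11, 11]
step 2: w=[0.4874, 0.4874, 0.0048, 0.0048, 0.0048, 0.0048, 0.0048, 0.0002, 0.0002, 0.0002, 0.0002, 0.0002]  mean=1.8200  Neff=2.1038  idx=[0, 0, 0, 0, 0, 0, 1, 1, 1, 1, 1, 2]

N_eff = 2.1038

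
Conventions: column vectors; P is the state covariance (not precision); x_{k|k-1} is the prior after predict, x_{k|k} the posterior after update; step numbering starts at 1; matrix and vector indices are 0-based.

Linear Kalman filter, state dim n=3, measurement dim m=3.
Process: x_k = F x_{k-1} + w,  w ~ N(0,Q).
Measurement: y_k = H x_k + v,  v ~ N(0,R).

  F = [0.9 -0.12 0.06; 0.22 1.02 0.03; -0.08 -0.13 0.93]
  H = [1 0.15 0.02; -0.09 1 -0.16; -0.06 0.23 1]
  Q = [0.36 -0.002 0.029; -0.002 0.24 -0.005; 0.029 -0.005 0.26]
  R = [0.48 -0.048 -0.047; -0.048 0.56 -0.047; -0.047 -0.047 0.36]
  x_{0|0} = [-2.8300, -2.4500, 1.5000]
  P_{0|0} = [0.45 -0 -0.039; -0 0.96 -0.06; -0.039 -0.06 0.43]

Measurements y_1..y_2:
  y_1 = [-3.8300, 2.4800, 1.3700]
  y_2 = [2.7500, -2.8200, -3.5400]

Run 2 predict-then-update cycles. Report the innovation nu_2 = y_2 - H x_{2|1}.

step 1: x^-=[-2.1630, -3.0766, 1.9399]  P^-=[0.7365 -0.0347 0.0103; -0.0347 1.2568 -0.1928; 0.0103 -0.1928 0.6713]  S=[1.2339 0.0370 -0.0616; 0.0370 1.9081 -0.0451; -0.0616 -0.0451 1.0115]  K=[0.5944 -0.0655 -0.0081; 0.1079 0.6775 0.1340; 0.0308 -0.1439 0.6147]  nu=[-1.2443, 5.6723, 0.0079]  x^+=[-3.2741, 0.6332, 1.0904]  P^+=[0.2946 -0.0385 -0.0013; -0.0385 0.3529 -0.0722; -0.0013 -0.0722 0.2431]
step 2: x^-=[-2.9573, -0.0417, 1.1937]  P^-=[0.6138 -0.0250 0.0386; -0.0250 0.5999 -0.1144; 0.0386 -0.1144 0.4950]  S=[1.1009 -0.0452 -0.0379; -0.0452 1.2198 -0.0961; -0.0379 -0.0961 0.8324]  K=[0.5534 -0.0491 0.0147; 0.0816 0.5191 0.0938; 0.0425 -0.1167 0.5487]  nu=[5.6897, -2.8534, -4.9015]  x^+=[0.2592, -1.5189, -0.9209]  P^+=[0.2716 -0.0296 0.0047; -0.0296 0.2704 -0.0584; 0.0047 -0.0584 0.2147]

innov = [5.6897, -2.8534, -4.9015]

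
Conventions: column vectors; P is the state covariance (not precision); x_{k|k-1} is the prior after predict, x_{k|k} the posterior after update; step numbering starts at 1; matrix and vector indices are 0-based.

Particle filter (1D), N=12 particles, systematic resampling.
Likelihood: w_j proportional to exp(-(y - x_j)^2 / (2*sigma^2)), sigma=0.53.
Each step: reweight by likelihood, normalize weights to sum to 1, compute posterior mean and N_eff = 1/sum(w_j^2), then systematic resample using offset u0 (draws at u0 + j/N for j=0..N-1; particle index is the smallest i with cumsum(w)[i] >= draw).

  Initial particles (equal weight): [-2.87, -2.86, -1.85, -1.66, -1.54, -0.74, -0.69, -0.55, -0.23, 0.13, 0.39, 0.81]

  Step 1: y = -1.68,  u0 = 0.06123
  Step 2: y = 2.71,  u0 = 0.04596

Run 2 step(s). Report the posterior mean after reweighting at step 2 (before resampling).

post_mean = -0.5678

step 1: w=[0.0224, 0.0234, 0.2645, 0.2782, 0.2689, 0.0578, 0.0486, 0.0287, 0.0066, 0.0008, 0.0001, 0.0000]  mean=-1.5897  Neff=4.3998  idx=[2, 2, 2, 3, 3, 3, 3, 4, 4, 4, 5, 7]
step 2: w=[0.0000, 0.0000, 0.0000, 0.0000, 0.0000, 0.0000, 0.0000, 0.0000, 0.0000, 0.0000, 0.0937, 0.9063]  mean=-0.5678  Neff=1.2046  idx=[10, 11, 11, 11, 11, 11, 11, 11, 11, 11, 11, 11]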